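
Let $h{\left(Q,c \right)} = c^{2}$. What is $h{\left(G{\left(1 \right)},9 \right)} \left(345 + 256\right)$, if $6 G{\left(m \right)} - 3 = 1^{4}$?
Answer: $48681$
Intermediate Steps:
$G{\left(m \right)} = \frac{2}{3}$ ($G{\left(m \right)} = \frac{1}{2} + \frac{1^{4}}{6} = \frac{1}{2} + \frac{1}{6} \cdot 1 = \frac{1}{2} + \frac{1}{6} = \frac{2}{3}$)
$h{\left(G{\left(1 \right)},9 \right)} \left(345 + 256\right) = 9^{2} \left(345 + 256\right) = 81 \cdot 601 = 48681$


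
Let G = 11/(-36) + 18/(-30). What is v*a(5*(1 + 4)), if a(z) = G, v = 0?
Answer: 0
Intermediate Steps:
G = -163/180 (G = 11*(-1/36) + 18*(-1/30) = -11/36 - ⅗ = -163/180 ≈ -0.90556)
a(z) = -163/180
v*a(5*(1 + 4)) = 0*(-163/180) = 0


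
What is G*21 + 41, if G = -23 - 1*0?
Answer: -442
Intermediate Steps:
G = -23 (G = -23 + 0 = -23)
G*21 + 41 = -23*21 + 41 = -483 + 41 = -442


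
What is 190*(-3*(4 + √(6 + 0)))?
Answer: -2280 - 570*√6 ≈ -3676.2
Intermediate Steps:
190*(-3*(4 + √(6 + 0))) = 190*(-3*(4 + √6)) = 190*(-12 - 3*√6) = -2280 - 570*√6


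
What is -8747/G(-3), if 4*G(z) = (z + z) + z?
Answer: 34988/9 ≈ 3887.6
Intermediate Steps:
G(z) = 3*z/4 (G(z) = ((z + z) + z)/4 = (2*z + z)/4 = (3*z)/4 = 3*z/4)
-8747/G(-3) = -8747/((¾)*(-3)) = -8747/(-9/4) = -8747*(-4/9) = 34988/9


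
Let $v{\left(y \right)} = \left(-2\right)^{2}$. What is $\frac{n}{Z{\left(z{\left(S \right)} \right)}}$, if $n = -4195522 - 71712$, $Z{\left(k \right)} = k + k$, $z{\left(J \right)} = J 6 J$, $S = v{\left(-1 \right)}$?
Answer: $- \frac{2133617}{96} \approx -22225.0$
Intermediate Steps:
$v{\left(y \right)} = 4$
$S = 4$
$z{\left(J \right)} = 6 J^{2}$ ($z{\left(J \right)} = 6 J J = 6 J^{2}$)
$Z{\left(k \right)} = 2 k$
$n = -4267234$ ($n = -4195522 - 71712 = -4267234$)
$\frac{n}{Z{\left(z{\left(S \right)} \right)}} = - \frac{4267234}{2 \cdot 6 \cdot 4^{2}} = - \frac{4267234}{2 \cdot 6 \cdot 16} = - \frac{4267234}{2 \cdot 96} = - \frac{4267234}{192} = \left(-4267234\right) \frac{1}{192} = - \frac{2133617}{96}$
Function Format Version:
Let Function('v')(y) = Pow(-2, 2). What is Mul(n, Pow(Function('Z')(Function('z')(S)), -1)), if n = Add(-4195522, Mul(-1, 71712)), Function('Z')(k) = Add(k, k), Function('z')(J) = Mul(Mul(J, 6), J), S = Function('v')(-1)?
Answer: Rational(-2133617, 96) ≈ -22225.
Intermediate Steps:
Function('v')(y) = 4
S = 4
Function('z')(J) = Mul(6, Pow(J, 2)) (Function('z')(J) = Mul(Mul(6, J), J) = Mul(6, Pow(J, 2)))
Function('Z')(k) = Mul(2, k)
n = -4267234 (n = Add(-4195522, -71712) = -4267234)
Mul(n, Pow(Function('Z')(Function('z')(S)), -1)) = Mul(-4267234, Pow(Mul(2, Mul(6, Pow(4, 2))), -1)) = Mul(-4267234, Pow(Mul(2, Mul(6, 16)), -1)) = Mul(-4267234, Pow(Mul(2, 96), -1)) = Mul(-4267234, Pow(192, -1)) = Mul(-4267234, Rational(1, 192)) = Rational(-2133617, 96)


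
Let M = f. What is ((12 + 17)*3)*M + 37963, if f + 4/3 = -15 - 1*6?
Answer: 36020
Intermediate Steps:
f = -67/3 (f = -4/3 + (-15 - 1*6) = -4/3 + (-15 - 6) = -4/3 - 21 = -67/3 ≈ -22.333)
M = -67/3 ≈ -22.333
((12 + 17)*3)*M + 37963 = ((12 + 17)*3)*(-67/3) + 37963 = (29*3)*(-67/3) + 37963 = 87*(-67/3) + 37963 = -1943 + 37963 = 36020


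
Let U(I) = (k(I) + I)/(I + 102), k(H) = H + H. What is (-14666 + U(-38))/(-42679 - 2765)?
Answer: 469369/1454208 ≈ 0.32277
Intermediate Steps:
k(H) = 2*H
U(I) = 3*I/(102 + I) (U(I) = (2*I + I)/(I + 102) = (3*I)/(102 + I) = 3*I/(102 + I))
(-14666 + U(-38))/(-42679 - 2765) = (-14666 + 3*(-38)/(102 - 38))/(-42679 - 2765) = (-14666 + 3*(-38)/64)/(-45444) = (-14666 + 3*(-38)*(1/64))*(-1/45444) = (-14666 - 57/32)*(-1/45444) = -469369/32*(-1/45444) = 469369/1454208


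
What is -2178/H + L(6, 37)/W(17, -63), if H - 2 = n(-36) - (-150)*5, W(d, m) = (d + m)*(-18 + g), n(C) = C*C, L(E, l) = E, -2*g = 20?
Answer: -174561/164864 ≈ -1.0588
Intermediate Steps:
g = -10 (g = -½*20 = -10)
n(C) = C²
W(d, m) = -28*d - 28*m (W(d, m) = (d + m)*(-18 - 10) = (d + m)*(-28) = -28*d - 28*m)
H = 2048 (H = 2 + ((-36)² - (-150)*5) = 2 + (1296 - 1*(-750)) = 2 + (1296 + 750) = 2 + 2046 = 2048)
-2178/H + L(6, 37)/W(17, -63) = -2178/2048 + 6/(-28*17 - 28*(-63)) = -2178*1/2048 + 6/(-476 + 1764) = -1089/1024 + 6/1288 = -1089/1024 + 6*(1/1288) = -1089/1024 + 3/644 = -174561/164864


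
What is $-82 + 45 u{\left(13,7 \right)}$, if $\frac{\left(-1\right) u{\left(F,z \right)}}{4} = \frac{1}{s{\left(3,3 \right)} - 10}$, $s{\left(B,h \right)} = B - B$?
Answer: $-64$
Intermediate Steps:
$s{\left(B,h \right)} = 0$
$u{\left(F,z \right)} = \frac{2}{5}$ ($u{\left(F,z \right)} = - \frac{4}{0 - 10} = - \frac{4}{-10} = \left(-4\right) \left(- \frac{1}{10}\right) = \frac{2}{5}$)
$-82 + 45 u{\left(13,7 \right)} = -82 + 45 \cdot \frac{2}{5} = -82 + 18 = -64$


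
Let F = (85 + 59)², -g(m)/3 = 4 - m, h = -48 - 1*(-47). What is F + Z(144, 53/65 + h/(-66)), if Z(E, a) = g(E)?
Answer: 21156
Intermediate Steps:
h = -1 (h = -48 + 47 = -1)
g(m) = -12 + 3*m (g(m) = -3*(4 - m) = -12 + 3*m)
Z(E, a) = -12 + 3*E
F = 20736 (F = 144² = 20736)
F + Z(144, 53/65 + h/(-66)) = 20736 + (-12 + 3*144) = 20736 + (-12 + 432) = 20736 + 420 = 21156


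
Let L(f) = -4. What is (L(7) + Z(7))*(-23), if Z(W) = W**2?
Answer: -1035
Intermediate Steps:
(L(7) + Z(7))*(-23) = (-4 + 7**2)*(-23) = (-4 + 49)*(-23) = 45*(-23) = -1035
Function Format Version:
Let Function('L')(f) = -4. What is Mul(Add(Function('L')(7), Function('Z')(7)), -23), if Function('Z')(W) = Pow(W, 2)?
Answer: -1035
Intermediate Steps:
Mul(Add(Function('L')(7), Function('Z')(7)), -23) = Mul(Add(-4, Pow(7, 2)), -23) = Mul(Add(-4, 49), -23) = Mul(45, -23) = -1035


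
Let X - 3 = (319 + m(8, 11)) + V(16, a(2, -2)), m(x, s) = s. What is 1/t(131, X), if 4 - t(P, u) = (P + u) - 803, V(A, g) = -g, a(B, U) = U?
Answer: 1/341 ≈ 0.0029326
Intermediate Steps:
X = 335 (X = 3 + ((319 + 11) - 1*(-2)) = 3 + (330 + 2) = 3 + 332 = 335)
t(P, u) = 807 - P - u (t(P, u) = 4 - ((P + u) - 803) = 4 - (-803 + P + u) = 4 + (803 - P - u) = 807 - P - u)
1/t(131, X) = 1/(807 - 1*131 - 1*335) = 1/(807 - 131 - 335) = 1/341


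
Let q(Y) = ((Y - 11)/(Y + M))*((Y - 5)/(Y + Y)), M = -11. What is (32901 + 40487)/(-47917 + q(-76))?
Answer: -11154976/7283303 ≈ -1.5316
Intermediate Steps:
q(Y) = (-5 + Y)/(2*Y) (q(Y) = ((Y - 11)/(Y - 11))*((Y - 5)/(Y + Y)) = ((-11 + Y)/(-11 + Y))*((-5 + Y)/((2*Y))) = 1*((-5 + Y)*(1/(2*Y))) = 1*((-5 + Y)/(2*Y)) = (-5 + Y)/(2*Y))
(32901 + 40487)/(-47917 + q(-76)) = (32901 + 40487)/(-47917 + (½)*(-5 - 76)/(-76)) = 73388/(-47917 + (½)*(-1/76)*(-81)) = 73388/(-47917 + 81/152) = 73388/(-7283303/152) = 73388*(-152/7283303) = -11154976/7283303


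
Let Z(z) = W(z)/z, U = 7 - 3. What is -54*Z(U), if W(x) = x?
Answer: -54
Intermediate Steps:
U = 4
Z(z) = 1 (Z(z) = z/z = 1)
-54*Z(U) = -54*1 = -54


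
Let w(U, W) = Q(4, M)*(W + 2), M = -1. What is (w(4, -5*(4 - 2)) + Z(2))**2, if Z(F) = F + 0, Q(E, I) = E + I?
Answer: 484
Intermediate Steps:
w(U, W) = 6 + 3*W (w(U, W) = (4 - 1)*(W + 2) = 3*(2 + W) = 6 + 3*W)
Z(F) = F
(w(4, -5*(4 - 2)) + Z(2))**2 = ((6 + 3*(-5*(4 - 2))) + 2)**2 = ((6 + 3*(-5*2)) + 2)**2 = ((6 + 3*(-10)) + 2)**2 = ((6 - 30) + 2)**2 = (-24 + 2)**2 = (-22)**2 = 484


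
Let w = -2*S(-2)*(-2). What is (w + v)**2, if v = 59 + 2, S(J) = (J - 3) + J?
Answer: 1089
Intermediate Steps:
S(J) = -3 + 2*J (S(J) = (-3 + J) + J = -3 + 2*J)
w = -28 (w = -2*(-3 + 2*(-2))*(-2) = -2*(-3 - 4)*(-2) = -2*(-7)*(-2) = 14*(-2) = -28)
v = 61
(w + v)**2 = (-28 + 61)**2 = 33**2 = 1089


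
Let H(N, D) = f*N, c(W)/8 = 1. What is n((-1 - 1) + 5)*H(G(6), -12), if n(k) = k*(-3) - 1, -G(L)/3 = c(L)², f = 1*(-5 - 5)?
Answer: -19200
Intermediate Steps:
c(W) = 8 (c(W) = 8*1 = 8)
f = -10 (f = 1*(-10) = -10)
G(L) = -192 (G(L) = -3*8² = -3*64 = -192)
H(N, D) = -10*N
n(k) = -1 - 3*k (n(k) = -3*k - 1 = -1 - 3*k)
n((-1 - 1) + 5)*H(G(6), -12) = (-1 - 3*((-1 - 1) + 5))*(-10*(-192)) = (-1 - 3*(-2 + 5))*1920 = (-1 - 3*3)*1920 = (-1 - 9)*1920 = -10*1920 = -19200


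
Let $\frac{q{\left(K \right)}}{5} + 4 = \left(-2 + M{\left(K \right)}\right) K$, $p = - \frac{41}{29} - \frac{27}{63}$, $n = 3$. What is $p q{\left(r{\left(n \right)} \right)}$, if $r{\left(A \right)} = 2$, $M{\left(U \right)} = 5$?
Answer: $- \frac{3740}{203} \approx -18.424$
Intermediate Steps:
$p = - \frac{374}{203}$ ($p = \left(-41\right) \frac{1}{29} - \frac{3}{7} = - \frac{41}{29} - \frac{3}{7} = - \frac{374}{203} \approx -1.8424$)
$q{\left(K \right)} = -20 + 15 K$ ($q{\left(K \right)} = -20 + 5 \left(-2 + 5\right) K = -20 + 5 \cdot 3 K = -20 + 15 K$)
$p q{\left(r{\left(n \right)} \right)} = - \frac{374 \left(-20 + 15 \cdot 2\right)}{203} = - \frac{374 \left(-20 + 30\right)}{203} = \left(- \frac{374}{203}\right) 10 = - \frac{3740}{203}$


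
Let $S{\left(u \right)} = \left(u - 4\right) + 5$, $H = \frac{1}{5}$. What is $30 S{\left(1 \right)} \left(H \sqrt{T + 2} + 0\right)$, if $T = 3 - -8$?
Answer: $12 \sqrt{13} \approx 43.267$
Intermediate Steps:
$H = \frac{1}{5} \approx 0.2$
$S{\left(u \right)} = 1 + u$ ($S{\left(u \right)} = \left(-4 + u\right) + 5 = 1 + u$)
$T = 11$ ($T = 3 + 8 = 11$)
$30 S{\left(1 \right)} \left(H \sqrt{T + 2} + 0\right) = 30 \left(1 + 1\right) \left(\frac{\sqrt{11 + 2}}{5} + 0\right) = 30 \cdot 2 \left(\frac{\sqrt{13}}{5} + 0\right) = 60 \frac{\sqrt{13}}{5} = 12 \sqrt{13}$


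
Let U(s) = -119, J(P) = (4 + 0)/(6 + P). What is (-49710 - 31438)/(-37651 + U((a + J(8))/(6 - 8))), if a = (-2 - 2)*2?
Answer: 40574/18885 ≈ 2.1485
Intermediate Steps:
a = -8 (a = -4*2 = -8)
J(P) = 4/(6 + P)
(-49710 - 31438)/(-37651 + U((a + J(8))/(6 - 8))) = (-49710 - 31438)/(-37651 - 119) = -81148/(-37770) = -81148*(-1/37770) = 40574/18885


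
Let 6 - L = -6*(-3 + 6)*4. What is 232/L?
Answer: 116/39 ≈ 2.9744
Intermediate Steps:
L = 78 (L = 6 - (-6*(-3 + 6))*4 = 6 - (-6*3)*4 = 6 - (-18)*4 = 6 - 1*(-72) = 6 + 72 = 78)
232/L = 232/78 = 232*(1/78) = 116/39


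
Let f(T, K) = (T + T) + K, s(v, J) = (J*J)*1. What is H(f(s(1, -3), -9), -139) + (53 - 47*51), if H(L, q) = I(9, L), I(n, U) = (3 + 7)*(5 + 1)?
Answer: -2284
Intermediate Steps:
s(v, J) = J² (s(v, J) = J²*1 = J²)
I(n, U) = 60 (I(n, U) = 10*6 = 60)
f(T, K) = K + 2*T (f(T, K) = 2*T + K = K + 2*T)
H(L, q) = 60
H(f(s(1, -3), -9), -139) + (53 - 47*51) = 60 + (53 - 47*51) = 60 + (53 - 2397) = 60 - 2344 = -2284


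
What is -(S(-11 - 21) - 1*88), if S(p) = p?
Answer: 120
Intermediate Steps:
-(S(-11 - 21) - 1*88) = -((-11 - 21) - 1*88) = -(-32 - 88) = -1*(-120) = 120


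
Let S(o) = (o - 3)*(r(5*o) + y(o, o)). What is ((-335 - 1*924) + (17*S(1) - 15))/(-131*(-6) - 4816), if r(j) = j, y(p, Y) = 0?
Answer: 722/2015 ≈ 0.35831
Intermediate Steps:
S(o) = 5*o*(-3 + o) (S(o) = (o - 3)*(5*o + 0) = (-3 + o)*(5*o) = 5*o*(-3 + o))
((-335 - 1*924) + (17*S(1) - 15))/(-131*(-6) - 4816) = ((-335 - 1*924) + (17*(5*1*(-3 + 1)) - 15))/(-131*(-6) - 4816) = ((-335 - 924) + (17*(5*1*(-2)) - 15))/(786 - 4816) = (-1259 + (17*(-10) - 15))/(-4030) = (-1259 + (-170 - 15))*(-1/4030) = (-1259 - 185)*(-1/4030) = -1444*(-1/4030) = 722/2015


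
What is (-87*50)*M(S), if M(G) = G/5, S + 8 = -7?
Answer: 13050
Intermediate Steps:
S = -15 (S = -8 - 7 = -15)
M(G) = G/5 (M(G) = G*(⅕) = G/5)
(-87*50)*M(S) = (-87*50)*((⅕)*(-15)) = -4350*(-3) = 13050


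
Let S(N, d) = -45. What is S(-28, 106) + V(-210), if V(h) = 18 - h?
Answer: 183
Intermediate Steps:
S(-28, 106) + V(-210) = -45 + (18 - 1*(-210)) = -45 + (18 + 210) = -45 + 228 = 183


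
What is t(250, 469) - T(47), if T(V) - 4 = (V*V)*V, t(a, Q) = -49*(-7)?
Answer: -103484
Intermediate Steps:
t(a, Q) = 343
T(V) = 4 + V**3 (T(V) = 4 + (V*V)*V = 4 + V**2*V = 4 + V**3)
t(250, 469) - T(47) = 343 - (4 + 47**3) = 343 - (4 + 103823) = 343 - 1*103827 = 343 - 103827 = -103484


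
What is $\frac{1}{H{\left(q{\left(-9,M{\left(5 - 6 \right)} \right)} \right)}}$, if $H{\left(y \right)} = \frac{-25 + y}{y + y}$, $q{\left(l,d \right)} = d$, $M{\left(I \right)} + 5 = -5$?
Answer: $\frac{4}{7} \approx 0.57143$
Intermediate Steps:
$M{\left(I \right)} = -10$ ($M{\left(I \right)} = -5 - 5 = -10$)
$H{\left(y \right)} = \frac{-25 + y}{2 y}$
$\frac{1}{H{\left(q{\left(-9,M{\left(5 - 6 \right)} \right)} \right)}} = \frac{1}{\frac{1}{2} \frac{1}{-10} \left(-25 - 10\right)} = \frac{1}{\frac{1}{2} \left(- \frac{1}{10}\right) \left(-35\right)} = \frac{1}{\frac{7}{4}} = \frac{4}{7}$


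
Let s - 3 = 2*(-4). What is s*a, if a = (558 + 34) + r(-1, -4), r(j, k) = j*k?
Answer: -2980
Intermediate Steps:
s = -5 (s = 3 + 2*(-4) = 3 - 8 = -5)
a = 596 (a = (558 + 34) - 1*(-4) = 592 + 4 = 596)
s*a = -5*596 = -2980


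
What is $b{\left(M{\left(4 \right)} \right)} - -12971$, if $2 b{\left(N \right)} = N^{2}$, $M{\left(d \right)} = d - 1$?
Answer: $\frac{25951}{2} \approx 12976.0$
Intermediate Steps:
$M{\left(d \right)} = -1 + d$ ($M{\left(d \right)} = d - 1 = -1 + d$)
$b{\left(N \right)} = \frac{N^{2}}{2}$
$b{\left(M{\left(4 \right)} \right)} - -12971 = \frac{\left(-1 + 4\right)^{2}}{2} - -12971 = \frac{3^{2}}{2} + 12971 = \frac{1}{2} \cdot 9 + 12971 = \frac{9}{2} + 12971 = \frac{25951}{2}$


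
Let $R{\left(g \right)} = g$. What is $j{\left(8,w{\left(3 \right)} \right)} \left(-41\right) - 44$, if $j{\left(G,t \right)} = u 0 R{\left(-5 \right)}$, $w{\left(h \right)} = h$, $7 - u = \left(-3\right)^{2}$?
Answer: $-44$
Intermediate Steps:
$u = -2$ ($u = 7 - \left(-3\right)^{2} = 7 - 9 = -2$)
$j{\left(G,t \right)} = 0$ ($j{\left(G,t \right)} = \left(-2\right) 0 \left(-5\right) = 0 \left(-5\right) = 0$)
$j{\left(8,w{\left(3 \right)} \right)} \left(-41\right) - 44 = 0 \left(-41\right) - 44 = 0 - 44 = -44$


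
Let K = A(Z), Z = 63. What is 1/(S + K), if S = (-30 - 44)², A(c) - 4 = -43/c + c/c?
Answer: 63/345260 ≈ 0.00018247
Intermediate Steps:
A(c) = 5 - 43/c (A(c) = 4 + (-43/c + c/c) = 4 + (-43/c + 1) = 4 + (1 - 43/c) = 5 - 43/c)
S = 5476 (S = (-74)² = 5476)
K = 272/63 (K = 5 - 43/63 = 272/63 ≈ 4.3175)
1/(S + K) = 1/(5476 + 272/63) = 1/(345260/63) = 63/345260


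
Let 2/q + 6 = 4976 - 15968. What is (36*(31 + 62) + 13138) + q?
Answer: 90656513/5499 ≈ 16486.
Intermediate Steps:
q = -1/5499 (q = 2/(-6 + (4976 - 15968)) = 2/(-6 - 10992) = 2/(-10998) = 2*(-1/10998) = -1/5499 ≈ -0.00018185)
(36*(31 + 62) + 13138) + q = (36*(31 + 62) + 13138) - 1/5499 = (36*93 + 13138) - 1/5499 = (3348 + 13138) - 1/5499 = 16486 - 1/5499 = 90656513/5499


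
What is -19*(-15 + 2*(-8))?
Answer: 589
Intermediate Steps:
-19*(-15 + 2*(-8)) = -19*(-15 - 16) = -19*(-31) = 589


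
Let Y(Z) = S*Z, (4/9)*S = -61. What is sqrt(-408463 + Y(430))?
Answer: I*sqrt(1869922)/2 ≈ 683.73*I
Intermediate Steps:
S = -549/4 (S = (9/4)*(-61) = -549/4 ≈ -137.25)
Y(Z) = -549*Z/4
sqrt(-408463 + Y(430)) = sqrt(-408463 - 549/4*430) = sqrt(-408463 - 118035/2) = sqrt(-934961/2) = I*sqrt(1869922)/2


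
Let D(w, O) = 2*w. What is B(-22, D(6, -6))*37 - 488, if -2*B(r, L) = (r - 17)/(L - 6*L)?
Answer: -20001/40 ≈ -500.02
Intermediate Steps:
B(r, L) = (-17 + r)/(10*L) (B(r, L) = -(r - 17)/(2*(L - 6*L)) = -(-17 + r)/(2*((-5*L))) = -(-17 + r)*(-1/(5*L))/2 = -(-1)*(-17 + r)/(10*L) = (-17 + r)/(10*L))
B(-22, D(6, -6))*37 - 488 = ((-17 - 22)/(10*((2*6))))*37 - 488 = ((1/10)*(-39)/12)*37 - 488 = ((1/10)*(1/12)*(-39))*37 - 488 = -13/40*37 - 488 = -481/40 - 488 = -20001/40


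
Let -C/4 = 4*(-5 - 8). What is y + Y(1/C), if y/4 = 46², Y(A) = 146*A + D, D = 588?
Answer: 941481/104 ≈ 9052.7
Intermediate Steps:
C = 208 (C = -16*(-5 - 8) = -16*(-13) = -4*(-52) = 208)
Y(A) = 588 + 146*A (Y(A) = 146*A + 588 = 588 + 146*A)
y = 8464 (y = 4*46² = 4*2116 = 8464)
y + Y(1/C) = 8464 + (588 + 146/208) = 8464 + (588 + 146*(1/208)) = 8464 + (588 + 73/104) = 8464 + 61225/104 = 941481/104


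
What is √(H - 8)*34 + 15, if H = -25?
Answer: 15 + 34*I*√33 ≈ 15.0 + 195.32*I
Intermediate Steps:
√(H - 8)*34 + 15 = √(-25 - 8)*34 + 15 = √(-33)*34 + 15 = (I*√33)*34 + 15 = 34*I*√33 + 15 = 15 + 34*I*√33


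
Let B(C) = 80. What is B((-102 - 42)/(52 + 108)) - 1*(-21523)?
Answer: 21603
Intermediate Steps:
B((-102 - 42)/(52 + 108)) - 1*(-21523) = 80 - 1*(-21523) = 80 + 21523 = 21603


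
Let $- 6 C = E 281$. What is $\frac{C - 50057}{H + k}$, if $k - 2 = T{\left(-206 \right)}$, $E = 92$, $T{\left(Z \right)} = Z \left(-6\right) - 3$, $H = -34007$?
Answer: $\frac{163097}{98316} \approx 1.6589$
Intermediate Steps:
$T{\left(Z \right)} = -3 - 6 Z$ ($T{\left(Z \right)} = - 6 Z - 3 = -3 - 6 Z$)
$C = - \frac{12926}{3}$ ($C = - \frac{92 \cdot 281}{6} = \left(- \frac{1}{6}\right) 25852 = - \frac{12926}{3} \approx -4308.7$)
$k = 1235$ ($k = 2 - -1233 = 2 + \left(-3 + 1236\right) = 2 + 1233 = 1235$)
$\frac{C - 50057}{H + k} = \frac{- \frac{12926}{3} - 50057}{-34007 + 1235} = - \frac{163097}{3 \left(-32772\right)} = \left(- \frac{163097}{3}\right) \left(- \frac{1}{32772}\right) = \frac{163097}{98316}$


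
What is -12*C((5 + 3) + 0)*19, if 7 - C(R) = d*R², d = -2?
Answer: -30780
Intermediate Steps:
C(R) = 7 + 2*R² (C(R) = 7 - (-2)*R² = 7 + 2*R²)
-12*C((5 + 3) + 0)*19 = -12*(7 + 2*((5 + 3) + 0)²)*19 = -12*(7 + 2*(8 + 0)²)*19 = -12*(7 + 2*8²)*19 = -12*(7 + 2*64)*19 = -12*(7 + 128)*19 = -12*135*19 = -1620*19 = -30780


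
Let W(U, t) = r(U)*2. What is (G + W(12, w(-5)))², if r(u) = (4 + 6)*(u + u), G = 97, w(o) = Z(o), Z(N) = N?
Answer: 332929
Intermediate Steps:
w(o) = o
r(u) = 20*u (r(u) = 10*(2*u) = 20*u)
W(U, t) = 40*U (W(U, t) = (20*U)*2 = 40*U)
(G + W(12, w(-5)))² = (97 + 40*12)² = (97 + 480)² = 577² = 332929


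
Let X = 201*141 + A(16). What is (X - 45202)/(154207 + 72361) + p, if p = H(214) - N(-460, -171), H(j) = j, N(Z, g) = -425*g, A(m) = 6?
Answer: -16417360703/226568 ≈ -72461.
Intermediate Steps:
X = 28347 (X = 201*141 + 6 = 28341 + 6 = 28347)
p = -72461 (p = 214 - (-425)*(-171) = 214 - 1*72675 = 214 - 72675 = -72461)
(X - 45202)/(154207 + 72361) + p = (28347 - 45202)/(154207 + 72361) - 72461 = -16855/226568 - 72461 = -16417360703/226568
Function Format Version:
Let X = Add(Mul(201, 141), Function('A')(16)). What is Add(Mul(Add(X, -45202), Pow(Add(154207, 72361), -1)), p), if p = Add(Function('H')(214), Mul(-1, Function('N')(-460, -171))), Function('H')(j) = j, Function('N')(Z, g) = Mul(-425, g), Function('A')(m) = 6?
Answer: Rational(-16417360703, 226568) ≈ -72461.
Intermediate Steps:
X = 28347 (X = Add(Mul(201, 141), 6) = Add(28341, 6) = 28347)
p = -72461 (p = Add(214, Mul(-1, Mul(-425, -171))) = Add(214, Mul(-1, 72675)) = Add(214, -72675) = -72461)
Add(Mul(Add(X, -45202), Pow(Add(154207, 72361), -1)), p) = Add(Mul(Add(28347, -45202), Pow(Add(154207, 72361), -1)), -72461) = Add(Mul(-16855, Pow(226568, -1)), -72461) = Add(Mul(-16855, Rational(1, 226568)), -72461) = Add(Rational(-16855, 226568), -72461) = Rational(-16417360703, 226568)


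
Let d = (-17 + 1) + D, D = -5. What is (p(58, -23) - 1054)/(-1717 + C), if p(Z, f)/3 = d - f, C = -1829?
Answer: 524/1773 ≈ 0.29554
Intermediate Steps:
d = -21 (d = (-17 + 1) - 5 = -16 - 5 = -21)
p(Z, f) = -63 - 3*f (p(Z, f) = 3*(-21 - f) = -63 - 3*f)
(p(58, -23) - 1054)/(-1717 + C) = ((-63 - 3*(-23)) - 1054)/(-1717 - 1829) = ((-63 + 69) - 1054)/(-3546) = (6 - 1054)*(-1/3546) = -1048*(-1/3546) = 524/1773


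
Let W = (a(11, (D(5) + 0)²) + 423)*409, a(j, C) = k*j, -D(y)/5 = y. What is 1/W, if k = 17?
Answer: 1/249490 ≈ 4.0082e-6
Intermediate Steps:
D(y) = -5*y
a(j, C) = 17*j
W = 249490 (W = (17*11 + 423)*409 = (187 + 423)*409 = 610*409 = 249490)
1/W = 1/249490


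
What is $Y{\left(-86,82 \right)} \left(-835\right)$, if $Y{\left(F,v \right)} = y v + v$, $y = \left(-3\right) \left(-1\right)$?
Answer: $-273880$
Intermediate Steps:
$y = 3$
$Y{\left(F,v \right)} = 4 v$ ($Y{\left(F,v \right)} = 3 v + v = 4 v$)
$Y{\left(-86,82 \right)} \left(-835\right) = 4 \cdot 82 \left(-835\right) = 328 \left(-835\right) = -273880$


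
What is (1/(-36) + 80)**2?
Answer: 8288641/1296 ≈ 6395.6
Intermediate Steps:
(1/(-36) + 80)**2 = (1*(-1/36) + 80)**2 = (-1/36 + 80)**2 = (2879/36)**2 = 8288641/1296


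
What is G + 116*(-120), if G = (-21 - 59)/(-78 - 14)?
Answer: -320140/23 ≈ -13919.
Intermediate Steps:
G = 20/23 (G = -80/(-92) = -80*(-1/92) = 20/23 ≈ 0.86957)
G + 116*(-120) = 20/23 + 116*(-120) = 20/23 - 13920 = -320140/23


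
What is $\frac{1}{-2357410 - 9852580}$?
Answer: $- \frac{1}{12209990} \approx -8.19 \cdot 10^{-8}$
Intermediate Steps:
$\frac{1}{-2357410 - 9852580} = \frac{1}{-12209990} = - \frac{1}{12209990}$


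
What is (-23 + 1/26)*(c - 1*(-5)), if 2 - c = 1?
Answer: -1791/13 ≈ -137.77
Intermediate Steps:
c = 1 (c = 2 - 1*1 = 2 - 1 = 1)
(-23 + 1/26)*(c - 1*(-5)) = (-23 + 1/26)*(1 - 1*(-5)) = (-23 + 1/26)*(1 + 5) = -597/26*6 = -1791/13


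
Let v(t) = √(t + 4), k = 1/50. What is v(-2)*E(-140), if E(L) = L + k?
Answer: -6999*√2/50 ≈ -197.96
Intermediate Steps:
k = 1/50 ≈ 0.020000
v(t) = √(4 + t)
E(L) = 1/50 + L (E(L) = L + 1/50 = 1/50 + L)
v(-2)*E(-140) = √(4 - 2)*(1/50 - 140) = √2*(-6999/50) = -6999*√2/50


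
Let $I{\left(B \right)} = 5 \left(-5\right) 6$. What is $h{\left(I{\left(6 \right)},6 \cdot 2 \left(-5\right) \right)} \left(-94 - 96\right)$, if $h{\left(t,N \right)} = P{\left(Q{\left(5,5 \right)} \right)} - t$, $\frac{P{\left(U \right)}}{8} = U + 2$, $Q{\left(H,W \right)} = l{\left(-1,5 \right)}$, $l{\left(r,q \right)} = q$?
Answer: $-39140$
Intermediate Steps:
$Q{\left(H,W \right)} = 5$
$P{\left(U \right)} = 16 + 8 U$ ($P{\left(U \right)} = 8 \left(U + 2\right) = 8 \left(2 + U\right) = 16 + 8 U$)
$I{\left(B \right)} = -150$ ($I{\left(B \right)} = \left(-25\right) 6 = -150$)
$h{\left(t,N \right)} = 56 - t$ ($h{\left(t,N \right)} = \left(16 + 8 \cdot 5\right) - t = \left(16 + 40\right) - t = 56 - t$)
$h{\left(I{\left(6 \right)},6 \cdot 2 \left(-5\right) \right)} \left(-94 - 96\right) = \left(56 - -150\right) \left(-94 - 96\right) = \left(56 + 150\right) \left(-190\right) = 206 \left(-190\right) = -39140$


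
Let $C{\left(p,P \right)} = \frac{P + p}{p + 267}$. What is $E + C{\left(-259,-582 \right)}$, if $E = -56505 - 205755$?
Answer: $- \frac{2098921}{8} \approx -2.6237 \cdot 10^{5}$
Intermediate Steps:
$C{\left(p,P \right)} = \frac{P + p}{267 + p}$
$E = -262260$ ($E = -56505 - 205755 = -262260$)
$E + C{\left(-259,-582 \right)} = -262260 + \frac{-582 - 259}{267 - 259} = -262260 + \frac{1}{8} \left(-841\right) = -262260 - \frac{841}{8} = - \frac{2098921}{8}$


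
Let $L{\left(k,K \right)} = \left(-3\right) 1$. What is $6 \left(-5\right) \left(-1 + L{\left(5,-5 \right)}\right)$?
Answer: $120$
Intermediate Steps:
$L{\left(k,K \right)} = -3$
$6 \left(-5\right) \left(-1 + L{\left(5,-5 \right)}\right) = 6 \left(-5\right) \left(-1 - 3\right) = \left(-30\right) \left(-4\right) = 120$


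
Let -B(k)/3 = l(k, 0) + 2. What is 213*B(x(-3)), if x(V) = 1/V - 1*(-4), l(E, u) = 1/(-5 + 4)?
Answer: -639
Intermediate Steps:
l(E, u) = -1 (l(E, u) = 1/(-1) = -1)
x(V) = 4 + 1/V (x(V) = 1/V + 4 = 4 + 1/V)
B(k) = -3 (B(k) = -3*(-1 + 2) = -3*1 = -3)
213*B(x(-3)) = 213*(-3) = -639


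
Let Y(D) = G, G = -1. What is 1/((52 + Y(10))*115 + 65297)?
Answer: 1/71162 ≈ 1.4052e-5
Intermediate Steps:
Y(D) = -1
1/((52 + Y(10))*115 + 65297) = 1/((52 - 1)*115 + 65297) = 1/(51*115 + 65297) = 1/(5865 + 65297) = 1/71162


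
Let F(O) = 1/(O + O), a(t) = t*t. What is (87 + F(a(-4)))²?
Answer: 7756225/1024 ≈ 7574.4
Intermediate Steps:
a(t) = t²
F(O) = 1/(2*O)
(87 + F(a(-4)))² = (87 + 1/(2*((-4)²)))² = (87 + (½)/16)² = (87 + (½)*(1/16))² = (87 + 1/32)² = (2785/32)² = 7756225/1024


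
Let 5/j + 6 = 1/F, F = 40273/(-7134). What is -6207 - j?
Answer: -1543926439/248772 ≈ -6206.2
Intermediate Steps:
F = -40273/7134 (F = 40273*(-1/7134) = -40273/7134 ≈ -5.6452)
j = -201365/248772 (j = 5/(-6 + 1/(-40273/7134)) = 5/(-6 - 7134/40273) = 5/(-248772/40273) = 5*(-40273/248772) = -201365/248772 ≈ -0.80944)
-6207 - j = -6207 - 1*(-201365/248772) = -6207 + 201365/248772 = -1543926439/248772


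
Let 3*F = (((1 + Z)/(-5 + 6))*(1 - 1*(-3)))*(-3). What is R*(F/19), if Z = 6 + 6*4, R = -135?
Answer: 16740/19 ≈ 881.05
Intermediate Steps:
Z = 30 (Z = 6 + 24 = 30)
F = -124 (F = ((((1 + 30)/(-5 + 6))*(1 - 1*(-3)))*(-3))/3 = (((31/1)*(1 + 3))*(-3))/3 = (((31*1)*4)*(-3))/3 = ((31*4)*(-3))/3 = (124*(-3))/3 = (⅓)*(-372) = -124)
R*(F/19) = -(-16740)/19 = -135*(-124/19) = 16740/19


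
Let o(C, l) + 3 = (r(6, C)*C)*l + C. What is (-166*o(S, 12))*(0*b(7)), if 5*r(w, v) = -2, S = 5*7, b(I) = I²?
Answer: 0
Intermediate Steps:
S = 35
r(w, v) = -⅖ (r(w, v) = (⅕)*(-2) = -⅖)
o(C, l) = -3 + C - 2*C*l/5 (o(C, l) = -3 + ((-2*C/5)*l + C) = -3 + (-2*C*l/5 + C) = -3 + (C - 2*C*l/5) = -3 + C - 2*C*l/5)
(-166*o(S, 12))*(0*b(7)) = (-166*(-3 + 35 - ⅖*35*12))*(0*7²) = (-166*(-3 + 35 - 168))*(0*49) = -166*(-136)*0 = 22576*0 = 0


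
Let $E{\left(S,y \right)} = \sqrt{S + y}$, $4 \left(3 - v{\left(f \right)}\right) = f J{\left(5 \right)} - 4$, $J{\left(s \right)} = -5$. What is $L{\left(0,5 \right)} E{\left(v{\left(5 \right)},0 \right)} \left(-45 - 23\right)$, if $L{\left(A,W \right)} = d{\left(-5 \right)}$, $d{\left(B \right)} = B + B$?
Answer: $340 \sqrt{41} \approx 2177.1$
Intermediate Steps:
$d{\left(B \right)} = 2 B$
$v{\left(f \right)} = 4 + \frac{5 f}{4}$ ($v{\left(f \right)} = 3 - \frac{f \left(-5\right) - 4}{4} = 3 - \frac{- 5 f - 4}{4} = 3 - \frac{-4 - 5 f}{4} = 3 + \left(1 + \frac{5 f}{4}\right) = 4 + \frac{5 f}{4}$)
$L{\left(A,W \right)} = -10$ ($L{\left(A,W \right)} = 2 \left(-5\right) = -10$)
$L{\left(0,5 \right)} E{\left(v{\left(5 \right)},0 \right)} \left(-45 - 23\right) = - 10 \sqrt{\left(4 + \frac{5}{4} \cdot 5\right) + 0} \left(-45 - 23\right) = - 10 \sqrt{\left(4 + \frac{25}{4}\right) + 0} \left(-68\right) = - 10 \sqrt{\frac{41}{4} + 0} \left(-68\right) = - 10 \sqrt{\frac{41}{4}} \left(-68\right) = - 10 \frac{\sqrt{41}}{2} \left(-68\right) = - 10 \left(- 34 \sqrt{41}\right) = 340 \sqrt{41}$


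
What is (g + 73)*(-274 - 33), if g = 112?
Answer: -56795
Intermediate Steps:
(g + 73)*(-274 - 33) = (112 + 73)*(-274 - 33) = 185*(-307) = -56795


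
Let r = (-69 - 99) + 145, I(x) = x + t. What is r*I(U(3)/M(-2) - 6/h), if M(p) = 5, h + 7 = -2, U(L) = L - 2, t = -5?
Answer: 1426/15 ≈ 95.067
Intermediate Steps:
U(L) = -2 + L
h = -9 (h = -7 - 2 = -9)
I(x) = -5 + x (I(x) = x - 5 = -5 + x)
r = -23 (r = -168 + 145 = -23)
r*I(U(3)/M(-2) - 6/h) = -23*(-5 + ((-2 + 3)/5 - 6/(-9))) = -23*(-5 + (1*(⅕) - 6*(-⅑))) = -23*(-5 + (⅕ + ⅔)) = -23*(-5 + 13/15) = -23*(-62/15) = 1426/15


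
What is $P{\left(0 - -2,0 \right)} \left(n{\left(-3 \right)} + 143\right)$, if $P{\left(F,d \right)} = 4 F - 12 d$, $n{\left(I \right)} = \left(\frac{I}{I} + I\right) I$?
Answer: $1192$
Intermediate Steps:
$n{\left(I \right)} = I \left(1 + I\right)$ ($n{\left(I \right)} = \left(1 + I\right) I = I \left(1 + I\right)$)
$P{\left(F,d \right)} = - 12 d + 4 F$
$P{\left(0 - -2,0 \right)} \left(n{\left(-3 \right)} + 143\right) = \left(\left(-12\right) 0 + 4 \left(0 - -2\right)\right) \left(- 3 \left(1 - 3\right) + 143\right) = \left(0 + 4 \left(0 + 2\right)\right) \left(\left(-3\right) \left(-2\right) + 143\right) = \left(0 + 4 \cdot 2\right) \left(6 + 143\right) = \left(0 + 8\right) 149 = 8 \cdot 149 = 1192$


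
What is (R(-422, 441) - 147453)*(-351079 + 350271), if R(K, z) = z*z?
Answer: -37998624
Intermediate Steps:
R(K, z) = z**2
(R(-422, 441) - 147453)*(-351079 + 350271) = (441**2 - 147453)*(-351079 + 350271) = (194481 - 147453)*(-808) = 47028*(-808) = -37998624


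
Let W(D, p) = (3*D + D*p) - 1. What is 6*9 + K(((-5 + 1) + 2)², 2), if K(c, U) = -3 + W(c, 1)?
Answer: 66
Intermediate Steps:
W(D, p) = -1 + 3*D + D*p
K(c, U) = -4 + 4*c (K(c, U) = -3 + (-1 + 3*c + c*1) = -3 + (-1 + 3*c + c) = -3 + (-1 + 4*c) = -4 + 4*c)
6*9 + K(((-5 + 1) + 2)², 2) = 6*9 + (-4 + 4*((-5 + 1) + 2)²) = 54 + (-4 + 4*(-4 + 2)²) = 54 + (-4 + 4*(-2)²) = 54 + (-4 + 4*4) = 54 + (-4 + 16) = 54 + 12 = 66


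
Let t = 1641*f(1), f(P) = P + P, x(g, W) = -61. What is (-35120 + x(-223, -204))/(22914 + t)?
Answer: -11727/8732 ≈ -1.3430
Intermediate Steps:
f(P) = 2*P
t = 3282 (t = 1641*(2*1) = 1641*2 = 3282)
(-35120 + x(-223, -204))/(22914 + t) = (-35120 - 61)/(22914 + 3282) = -35181/26196 = -35181*1/26196 = -11727/8732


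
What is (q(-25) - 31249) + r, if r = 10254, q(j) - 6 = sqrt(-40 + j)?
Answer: -20989 + I*sqrt(65) ≈ -20989.0 + 8.0623*I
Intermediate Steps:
q(j) = 6 + sqrt(-40 + j)
(q(-25) - 31249) + r = ((6 + sqrt(-40 - 25)) - 31249) + 10254 = ((6 + sqrt(-65)) - 31249) + 10254 = ((6 + I*sqrt(65)) - 31249) + 10254 = (-31243 + I*sqrt(65)) + 10254 = -20989 + I*sqrt(65)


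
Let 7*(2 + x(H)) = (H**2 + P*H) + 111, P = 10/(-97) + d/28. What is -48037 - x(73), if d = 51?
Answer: -928357151/19012 ≈ -48830.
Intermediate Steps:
P = 4667/2716 (P = 10/(-97) + 51/28 = 10*(-1/97) + 51*(1/28) = -10/97 + 51/28 = 4667/2716 ≈ 1.7183)
x(H) = 97/7 + H**2/7 + 4667*H/19012 (x(H) = -2 + ((H**2 + 4667*H/2716) + 111)/7 = -2 + (111 + H**2 + 4667*H/2716)/7 = -2 + (111/7 + H**2/7 + 4667*H/19012) = 97/7 + H**2/7 + 4667*H/19012)
-48037 - x(73) = -48037 - (97/7 + (1/7)*73**2 + (4667/19012)*73) = -48037 - (97/7 + (1/7)*5329 + 340691/19012) = -48037 - (97/7 + 5329/7 + 340691/19012) = -48037 - 1*15077707/19012 = -48037 - 15077707/19012 = -928357151/19012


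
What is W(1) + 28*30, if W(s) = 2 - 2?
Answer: 840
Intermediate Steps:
W(s) = 0
W(1) + 28*30 = 0 + 28*30 = 0 + 840 = 840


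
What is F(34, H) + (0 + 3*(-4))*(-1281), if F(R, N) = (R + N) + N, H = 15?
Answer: 15436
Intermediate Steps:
F(R, N) = R + 2*N (F(R, N) = (N + R) + N = R + 2*N)
F(34, H) + (0 + 3*(-4))*(-1281) = (34 + 2*15) + (0 + 3*(-4))*(-1281) = (34 + 30) + (0 - 12)*(-1281) = 64 - 12*(-1281) = 64 + 15372 = 15436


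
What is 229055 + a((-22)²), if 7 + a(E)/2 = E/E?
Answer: 229043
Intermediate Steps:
a(E) = -12 (a(E) = -14 + 2*(E/E) = -14 + 2*1 = -14 + 2 = -12)
229055 + a((-22)²) = 229055 - 12 = 229043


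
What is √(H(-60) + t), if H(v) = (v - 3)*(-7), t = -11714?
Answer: I*√11273 ≈ 106.17*I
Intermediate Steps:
H(v) = 21 - 7*v (H(v) = (-3 + v)*(-7) = 21 - 7*v)
√(H(-60) + t) = √((21 - 7*(-60)) - 11714) = √((21 + 420) - 11714) = √(441 - 11714) = √(-11273) = I*√11273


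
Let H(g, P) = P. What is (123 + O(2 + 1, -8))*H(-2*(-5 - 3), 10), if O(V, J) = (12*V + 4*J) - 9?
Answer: 1180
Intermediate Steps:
O(V, J) = -9 + 4*J + 12*V (O(V, J) = (4*J + 12*V) - 9 = -9 + 4*J + 12*V)
(123 + O(2 + 1, -8))*H(-2*(-5 - 3), 10) = (123 + (-9 + 4*(-8) + 12*(2 + 1)))*10 = (123 + (-9 - 32 + 12*3))*10 = (123 + (-9 - 32 + 36))*10 = (123 - 5)*10 = 118*10 = 1180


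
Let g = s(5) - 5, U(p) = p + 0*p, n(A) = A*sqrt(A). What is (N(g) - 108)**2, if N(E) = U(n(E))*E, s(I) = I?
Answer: 11664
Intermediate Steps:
n(A) = A**(3/2)
U(p) = p (U(p) = p + 0 = p)
g = 0 (g = 5 - 5 = 0)
N(E) = E**(5/2) (N(E) = E**(3/2)*E = E**(5/2))
(N(g) - 108)**2 = (0**(5/2) - 108)**2 = (0 - 108)**2 = (-108)**2 = 11664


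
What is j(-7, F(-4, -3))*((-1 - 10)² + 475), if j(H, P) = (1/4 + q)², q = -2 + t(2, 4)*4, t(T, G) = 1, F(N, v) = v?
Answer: 12069/4 ≈ 3017.3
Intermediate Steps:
q = 2 (q = -2 + 1*4 = -2 + 4 = 2)
j(H, P) = 81/16 (j(H, P) = (1/4 + 2)² = (¼ + 2)² = (9/4)² = 81/16)
j(-7, F(-4, -3))*((-1 - 10)² + 475) = 81*((-1 - 10)² + 475)/16 = 81*((-11)² + 475)/16 = 81*(121 + 475)/16 = (81/16)*596 = 12069/4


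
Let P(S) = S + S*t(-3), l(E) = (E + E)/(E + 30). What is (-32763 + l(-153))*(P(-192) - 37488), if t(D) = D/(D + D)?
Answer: 50740005456/41 ≈ 1.2376e+9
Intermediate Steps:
l(E) = 2*E/(30 + E) (l(E) = (2*E)/(30 + E) = 2*E/(30 + E))
t(D) = ½ (t(D) = D/((2*D)) = D*(1/(2*D)) = ½)
P(S) = 3*S/2 (P(S) = S + S*(½) = S + S/2 = 3*S/2)
(-32763 + l(-153))*(P(-192) - 37488) = (-32763 + 2*(-153)/(30 - 153))*((3/2)*(-192) - 37488) = (-32763 + 2*(-153)/(-123))*(-288 - 37488) = (-32763 + 2*(-153)*(-1/123))*(-37776) = (-32763 + 102/41)*(-37776) = -1343181/41*(-37776) = 50740005456/41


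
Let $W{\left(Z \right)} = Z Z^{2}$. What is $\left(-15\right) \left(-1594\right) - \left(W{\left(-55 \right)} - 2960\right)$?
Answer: $193245$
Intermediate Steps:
$W{\left(Z \right)} = Z^{3}$
$\left(-15\right) \left(-1594\right) - \left(W{\left(-55 \right)} - 2960\right) = \left(-15\right) \left(-1594\right) - \left(\left(-55\right)^{3} - 2960\right) = 23910 - \left(-166375 - 2960\right) = 23910 - -169335 = 23910 + 169335 = 193245$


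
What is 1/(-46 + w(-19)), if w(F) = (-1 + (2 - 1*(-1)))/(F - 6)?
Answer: -25/1152 ≈ -0.021701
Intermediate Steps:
w(F) = 2/(-6 + F) (w(F) = (-1 + (2 + 1))/(-6 + F) = (-1 + 3)/(-6 + F) = 2/(-6 + F))
1/(-46 + w(-19)) = 1/(-46 + 2/(-6 - 19)) = 1/(-46 + 2/(-25)) = 1/(-46 + 2*(-1/25)) = 1/(-46 - 2/25) = 1/(-1152/25) = -25/1152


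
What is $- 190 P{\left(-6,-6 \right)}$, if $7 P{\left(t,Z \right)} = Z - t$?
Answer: $0$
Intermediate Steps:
$P{\left(t,Z \right)} = - \frac{t}{7} + \frac{Z}{7}$ ($P{\left(t,Z \right)} = \frac{Z - t}{7} = - \frac{t}{7} + \frac{Z}{7}$)
$- 190 P{\left(-6,-6 \right)} = - 190 \left(\left(- \frac{1}{7}\right) \left(-6\right) + \frac{1}{7} \left(-6\right)\right) = - 190 \left(\frac{6}{7} - \frac{6}{7}\right) = \left(-190\right) 0 = 0$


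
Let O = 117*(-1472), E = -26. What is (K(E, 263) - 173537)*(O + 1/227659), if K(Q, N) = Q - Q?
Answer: 6804098325916255/227659 ≈ 2.9887e+10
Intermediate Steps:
K(Q, N) = 0
O = -172224
(K(E, 263) - 173537)*(O + 1/227659) = (0 - 173537)*(-172224 + 1/227659) = -173537*(-172224 + 1/227659) = -173537*(-39208343615/227659) = 6804098325916255/227659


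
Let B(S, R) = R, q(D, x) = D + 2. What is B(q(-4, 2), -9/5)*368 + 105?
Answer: -2787/5 ≈ -557.40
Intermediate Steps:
q(D, x) = 2 + D
B(q(-4, 2), -9/5)*368 + 105 = -9/5*368 + 105 = -3312/5 + 105 = -2787/5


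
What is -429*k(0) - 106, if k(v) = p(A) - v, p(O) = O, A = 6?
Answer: -2680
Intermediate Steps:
k(v) = 6 - v
-429*k(0) - 106 = -429*(6 - 1*0) - 106 = -429*(6 + 0) - 106 = -429*6 - 106 = -2574 - 106 = -2680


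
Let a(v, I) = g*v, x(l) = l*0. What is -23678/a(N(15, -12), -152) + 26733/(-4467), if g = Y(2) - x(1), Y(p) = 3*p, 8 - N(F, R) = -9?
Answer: -18082732/75939 ≈ -238.12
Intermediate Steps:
N(F, R) = 17 (N(F, R) = 8 - 1*(-9) = 8 + 9 = 17)
x(l) = 0
g = 6 (g = 3*2 - 1*0 = 6 + 0 = 6)
a(v, I) = 6*v
-23678/a(N(15, -12), -152) + 26733/(-4467) = -23678/(6*17) + 26733/(-4467) = -23678/102 + 26733*(-1/4467) = -23678*1/102 - 8911/1489 = -11839/51 - 8911/1489 = -18082732/75939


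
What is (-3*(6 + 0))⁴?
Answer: 104976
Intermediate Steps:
(-3*(6 + 0))⁴ = (-3*6)⁴ = (-18)⁴ = 104976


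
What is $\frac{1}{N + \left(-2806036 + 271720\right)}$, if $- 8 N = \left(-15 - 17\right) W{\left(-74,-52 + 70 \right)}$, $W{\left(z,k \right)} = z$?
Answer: $- \frac{1}{2534612} \approx -3.9454 \cdot 10^{-7}$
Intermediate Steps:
$N = -296$ ($N = - \frac{\left(-15 - 17\right) \left(-74\right)}{8} = - \frac{\left(-32\right) \left(-74\right)}{8} = \left(- \frac{1}{8}\right) 2368 = -296$)
$\frac{1}{N + \left(-2806036 + 271720\right)} = \frac{1}{-296 + \left(-2806036 + 271720\right)} = \frac{1}{-296 - 2534316} = \frac{1}{-2534612} = - \frac{1}{2534612}$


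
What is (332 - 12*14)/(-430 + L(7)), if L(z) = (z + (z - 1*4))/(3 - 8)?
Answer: -41/108 ≈ -0.37963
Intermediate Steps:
L(z) = ⅘ - 2*z/5 (L(z) = (z + (z - 4))/(-5) = (z + (-4 + z))*(-⅕) = (-4 + 2*z)*(-⅕) = ⅘ - 2*z/5)
(332 - 12*14)/(-430 + L(7)) = (332 - 12*14)/(-430 + (⅘ - ⅖*7)) = (332 - 168)/(-430 + (⅘ - 14/5)) = 164/(-430 - 2) = 164/(-432) = 164*(-1/432) = -41/108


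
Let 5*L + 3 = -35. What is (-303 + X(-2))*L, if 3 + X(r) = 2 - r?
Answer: 11476/5 ≈ 2295.2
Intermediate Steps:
X(r) = -1 - r (X(r) = -3 + (2 - r) = -1 - r)
L = -38/5 (L = -⅗ + (⅕)*(-35) = -⅗ - 7 = -38/5 ≈ -7.6000)
(-303 + X(-2))*L = (-303 + (-1 - 1*(-2)))*(-38/5) = (-303 + (-1 + 2))*(-38/5) = (-303 + 1)*(-38/5) = -302*(-38/5) = 11476/5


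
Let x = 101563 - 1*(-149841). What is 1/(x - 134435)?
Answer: 1/116969 ≈ 8.5493e-6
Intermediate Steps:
x = 251404 (x = 101563 + 149841 = 251404)
1/(x - 134435) = 1/(251404 - 134435) = 1/116969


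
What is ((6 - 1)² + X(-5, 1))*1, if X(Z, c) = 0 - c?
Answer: 24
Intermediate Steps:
X(Z, c) = -c
((6 - 1)² + X(-5, 1))*1 = ((6 - 1)² - 1*1)*1 = (5² - 1)*1 = (25 - 1)*1 = 24*1 = 24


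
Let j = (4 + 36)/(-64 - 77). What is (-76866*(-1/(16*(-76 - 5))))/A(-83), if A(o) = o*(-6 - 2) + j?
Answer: -602117/6738048 ≈ -0.089361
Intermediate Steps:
j = -40/141 (j = 40/(-141) = 40*(-1/141) = -40/141 ≈ -0.28369)
A(o) = -40/141 - 8*o (A(o) = o*(-6 - 2) - 40/141 = o*(-8) - 40/141 = -8*o - 40/141 = -40/141 - 8*o)
(-76866*(-1/(16*(-76 - 5))))/A(-83) = (-76866*(-1/(16*(-76 - 5))))/(-40/141 - 8*(-83)) = (-76866/((-81*(-16))))/(-40/141 + 664) = (-76866/1296)/(93584/141) = -76866*1/1296*(141/93584) = -12811/216*141/93584 = -602117/6738048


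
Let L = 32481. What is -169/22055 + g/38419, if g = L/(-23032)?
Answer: -150258791407/19515728628440 ≈ -0.0076994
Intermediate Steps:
g = -32481/23032 (g = 32481/(-23032) = 32481*(-1/23032) = -32481/23032 ≈ -1.4103)
-169/22055 + g/38419 = -169/22055 - 32481/23032/38419 = -169*1/22055 - 32481/23032*1/38419 = -169/22055 - 32481/884866408 = -150258791407/19515728628440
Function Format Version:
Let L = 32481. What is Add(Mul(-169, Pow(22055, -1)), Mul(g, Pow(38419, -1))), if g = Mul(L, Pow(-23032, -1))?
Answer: Rational(-150258791407, 19515728628440) ≈ -0.0076994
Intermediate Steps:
g = Rational(-32481, 23032) (g = Mul(32481, Pow(-23032, -1)) = Mul(32481, Rational(-1, 23032)) = Rational(-32481, 23032) ≈ -1.4103)
Add(Mul(-169, Pow(22055, -1)), Mul(g, Pow(38419, -1))) = Add(Mul(-169, Pow(22055, -1)), Mul(Rational(-32481, 23032), Pow(38419, -1))) = Add(Mul(-169, Rational(1, 22055)), Mul(Rational(-32481, 23032), Rational(1, 38419))) = Add(Rational(-169, 22055), Rational(-32481, 884866408)) = Rational(-150258791407, 19515728628440)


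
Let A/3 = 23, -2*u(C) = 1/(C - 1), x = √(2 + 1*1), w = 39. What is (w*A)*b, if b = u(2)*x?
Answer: -2691*√3/2 ≈ -2330.5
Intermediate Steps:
x = √3 (x = √(2 + 1) = √3 ≈ 1.7320)
u(C) = -1/(2*(-1 + C)) (u(C) = -1/(2*(C - 1)) = -1/(2*(-1 + C)))
A = 69 (A = 3*23 = 69)
b = -√3/2 (b = (-1/(-2 + 2*2))*√3 = (-1/(-2 + 4))*√3 = (-1/2)*√3 = (-1*½)*√3 = -√3/2 ≈ -0.86602)
(w*A)*b = (39*69)*(-√3/2) = 2691*(-√3/2) = -2691*√3/2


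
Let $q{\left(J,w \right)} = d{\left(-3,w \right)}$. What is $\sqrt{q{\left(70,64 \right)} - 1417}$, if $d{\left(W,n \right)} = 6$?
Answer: $i \sqrt{1411} \approx 37.563 i$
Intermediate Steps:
$q{\left(J,w \right)} = 6$
$\sqrt{q{\left(70,64 \right)} - 1417} = \sqrt{6 - 1417} = \sqrt{-1411} = i \sqrt{1411}$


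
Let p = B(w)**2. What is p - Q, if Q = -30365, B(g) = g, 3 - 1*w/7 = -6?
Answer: 34334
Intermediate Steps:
w = 63 (w = 21 - 7*(-6) = 21 + 42 = 63)
p = 3969 (p = 63**2 = 3969)
p - Q = 3969 - 1*(-30365) = 3969 + 30365 = 34334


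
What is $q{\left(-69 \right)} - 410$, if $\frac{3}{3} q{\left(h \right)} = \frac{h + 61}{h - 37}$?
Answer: $- \frac{21726}{53} \approx -409.92$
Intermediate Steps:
$q{\left(h \right)} = \frac{61 + h}{-37 + h}$ ($q{\left(h \right)} = \frac{h + 61}{h - 37} = \frac{61 + h}{-37 + h}$)
$q{\left(-69 \right)} - 410 = \frac{61 - 69}{-37 - 69} - 410 = \frac{1}{-106} \left(-8\right) - 410 = \left(- \frac{1}{106}\right) \left(-8\right) - 410 = \frac{4}{53} - 410 = - \frac{21726}{53}$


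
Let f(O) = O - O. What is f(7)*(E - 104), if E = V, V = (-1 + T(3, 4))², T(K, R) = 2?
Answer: 0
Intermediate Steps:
f(O) = 0
V = 1 (V = (-1 + 2)² = 1² = 1)
E = 1
f(7)*(E - 104) = 0*(1 - 104) = 0*(-103) = 0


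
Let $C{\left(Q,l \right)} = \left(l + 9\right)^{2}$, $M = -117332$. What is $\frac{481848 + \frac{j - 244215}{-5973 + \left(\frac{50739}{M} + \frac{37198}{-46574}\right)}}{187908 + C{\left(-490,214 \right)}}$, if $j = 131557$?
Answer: $\frac{7865731066801420336}{3879056434612718641} \approx 2.0277$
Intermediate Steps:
$C{\left(Q,l \right)} = \left(9 + l\right)^{2}$
$\frac{481848 + \frac{j - 244215}{-5973 + \left(\frac{50739}{M} + \frac{37198}{-46574}\right)}}{187908 + C{\left(-490,214 \right)}} = \frac{481848 + \frac{131557 - 244215}{-5973 + \left(\frac{50739}{-117332} + \frac{37198}{-46574}\right)}}{187908 + \left(9 + 214\right)^{2}} = \frac{481848 - \frac{112658}{-5973 + \left(50739 \left(- \frac{1}{117332}\right) + 37198 \left(- \frac{1}{46574}\right)\right)}}{187908 + 223^{2}} = \frac{481848 - \frac{112658}{-5973 - \frac{3363816961}{2732310284}}}{187908 + 49729} = \frac{481848 - \frac{112658}{-5973 - \frac{3363816961}{2732310284}}}{237637} = \left(481848 - \frac{112658}{- \frac{16323453143293}{2732310284}}\right) \frac{1}{237637} = \left(481848 - - \frac{307816611974872}{16323453143293}\right) \frac{1}{237637} = \left(481848 + \frac{307816611974872}{16323453143293}\right) \frac{1}{237637} = \frac{7865731066801420336}{16323453143293} \cdot \frac{1}{237637} = \frac{7865731066801420336}{3879056434612718641}$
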